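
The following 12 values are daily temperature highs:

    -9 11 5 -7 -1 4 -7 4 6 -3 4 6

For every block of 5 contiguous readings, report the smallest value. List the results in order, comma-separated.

[-9, 11, 5, -7, -1] → min -9
[11, 5, -7, -1, 4] → min -7
[5, -7, -1, 4, -7] → min -7
[-7, -1, 4, -7, 4] → min -7
[-1, 4, -7, 4, 6] → min -7
[4, -7, 4, 6, -3] → min -7
[-7, 4, 6, -3, 4] → min -7
[4, 6, -3, 4, 6] → min -3

-9, -7, -7, -7, -7, -7, -7, -3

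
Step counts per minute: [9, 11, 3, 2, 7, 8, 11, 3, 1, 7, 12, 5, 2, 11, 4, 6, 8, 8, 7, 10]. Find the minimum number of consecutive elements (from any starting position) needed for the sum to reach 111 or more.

Extend right; whenever the sum reaches 111, record the length and shrink from the left:
add 9: running sum 9 < 111
add 11: running sum 20 < 111
add 3: running sum 23 < 111
add 2: running sum 25 < 111
add 7: running sum 32 < 111
add 8: running sum 40 < 111
add 11: running sum 51 < 111
add 3: running sum 54 < 111
add 1: running sum 55 < 111
add 7: running sum 62 < 111
add 12: running sum 74 < 111
add 5: running sum 79 < 111
add 2: running sum 81 < 111
add 11: running sum 92 < 111
add 4: running sum 96 < 111
add 6: running sum 102 < 111
add 8: running sum 110 < 111
add 8: shortest ending here [9, 11, 3, 2, 7, 8, 11, 3, 1, 7, 12, 5, 2, 11, 4, 6, 8, 8] sum 118, len 18
add 7: shortest ending here [11, 3, 2, 7, 8, 11, 3, 1, 7, 12, 5, 2, 11, 4, 6, 8, 8, 7] sum 116, len 18
add 10: shortest ending here [2, 7, 8, 11, 3, 1, 7, 12, 5, 2, 11, 4, 6, 8, 8, 7, 10] sum 112, len 17
Shortest qualifying length: 17.

17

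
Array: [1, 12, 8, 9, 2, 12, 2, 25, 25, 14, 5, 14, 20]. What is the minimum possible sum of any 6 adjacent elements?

[1, 12, 8, 9, 2, 12] → sum 44
[12, 8, 9, 2, 12, 2] → sum 45
[8, 9, 2, 12, 2, 25] → sum 58
[9, 2, 12, 2, 25, 25] → sum 75
[2, 12, 2, 25, 25, 14] → sum 80
[12, 2, 25, 25, 14, 5] → sum 83
[2, 25, 25, 14, 5, 14] → sum 85
[25, 25, 14, 5, 14, 20] → sum 103
Minimum of these is 44.

44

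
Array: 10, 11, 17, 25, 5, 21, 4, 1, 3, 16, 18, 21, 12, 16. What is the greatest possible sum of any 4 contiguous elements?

(10, 11, 17, 25) → sum 63
(11, 17, 25, 5) → sum 58
(17, 25, 5, 21) → sum 68
(25, 5, 21, 4) → sum 55
(5, 21, 4, 1) → sum 31
(21, 4, 1, 3) → sum 29
(4, 1, 3, 16) → sum 24
(1, 3, 16, 18) → sum 38
(3, 16, 18, 21) → sum 58
(16, 18, 21, 12) → sum 67
(18, 21, 12, 16) → sum 67
Greatest of these is 68.

68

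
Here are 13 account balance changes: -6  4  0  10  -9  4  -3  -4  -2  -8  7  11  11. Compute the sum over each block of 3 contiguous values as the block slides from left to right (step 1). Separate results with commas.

(-6, 4, 0) → sum -2
(4, 0, 10) → sum 14
(0, 10, -9) → sum 1
(10, -9, 4) → sum 5
(-9, 4, -3) → sum -8
(4, -3, -4) → sum -3
(-3, -4, -2) → sum -9
(-4, -2, -8) → sum -14
(-2, -8, 7) → sum -3
(-8, 7, 11) → sum 10
(7, 11, 11) → sum 29

-2, 14, 1, 5, -8, -3, -9, -14, -3, 10, 29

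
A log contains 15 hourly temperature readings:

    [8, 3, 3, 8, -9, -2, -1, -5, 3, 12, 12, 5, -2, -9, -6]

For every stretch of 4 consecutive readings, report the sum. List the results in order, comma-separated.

22, 5, 0, -4, -17, -5, 9, 22, 32, 27, 6, -12

Sliding a size-4 window across the 15 values:
[8, 3, 3, 8] → sum 22
[3, 3, 8, -9] → sum 5
[3, 8, -9, -2] → sum 0
[8, -9, -2, -1] → sum -4
[-9, -2, -1, -5] → sum -17
[-2, -1, -5, 3] → sum -5
[-1, -5, 3, 12] → sum 9
[-5, 3, 12, 12] → sum 22
[3, 12, 12, 5] → sum 32
[12, 12, 5, -2] → sum 27
[12, 5, -2, -9] → sum 6
[5, -2, -9, -6] → sum -12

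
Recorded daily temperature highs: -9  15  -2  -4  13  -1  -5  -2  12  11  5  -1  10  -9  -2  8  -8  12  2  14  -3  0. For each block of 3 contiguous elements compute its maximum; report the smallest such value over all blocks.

Window maxs for each of the 20 positions:
(-9, 15, -2) → max 15
(15, -2, -4) → max 15
(-2, -4, 13) → max 13
(-4, 13, -1) → max 13
(13, -1, -5) → max 13
(-1, -5, -2) → max -1
(-5, -2, 12) → max 12
(-2, 12, 11) → max 12
(12, 11, 5) → max 12
(11, 5, -1) → max 11
(5, -1, 10) → max 10
(-1, 10, -9) → max 10
(10, -9, -2) → max 10
(-9, -2, 8) → max 8
(-2, 8, -8) → max 8
(8, -8, 12) → max 12
(-8, 12, 2) → max 12
(12, 2, 14) → max 14
(2, 14, -3) → max 14
(14, -3, 0) → max 14
Smallest of these is -1.

-1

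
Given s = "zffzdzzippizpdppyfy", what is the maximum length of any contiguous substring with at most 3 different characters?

8

add z: window [z] (1 distinct), len 1
add f: window [z, f] (2 distinct), len 2
add f: window [z, f, f] (2 distinct), len 3
add z: window [z, f, f, z] (2 distinct), len 4
add d: window [z, f, f, z, d] (3 distinct), len 5
add z: window [z, f, f, z, d, z] (3 distinct), len 6
add z: window [z, f, f, z, d, z, z] (3 distinct), len 7
add i: window [z, d, z, z, i] (3 distinct), len 5
add p: window [z, z, i, p] (3 distinct), len 4
add p: window [z, z, i, p, p] (3 distinct), len 5
add i: window [z, z, i, p, p, i] (3 distinct), len 6
add z: window [z, z, i, p, p, i, z] (3 distinct), len 7
add p: window [z, z, i, p, p, i, z, p] (3 distinct), len 8
add d: window [z, p, d] (3 distinct), len 3
add p: window [z, p, d, p] (3 distinct), len 4
add p: window [z, p, d, p, p] (3 distinct), len 5
add y: window [p, d, p, p, y] (3 distinct), len 5
add f: window [p, p, y, f] (3 distinct), len 4
add y: window [p, p, y, f, y] (3 distinct), len 5
Longest length with ≤3 distinct: 8.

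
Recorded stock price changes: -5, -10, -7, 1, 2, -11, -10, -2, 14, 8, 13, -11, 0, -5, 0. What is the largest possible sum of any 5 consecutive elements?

24

Each size-5 window and its sum:
[-5, -10, -7, 1, 2] → sum -19
[-10, -7, 1, 2, -11] → sum -25
[-7, 1, 2, -11, -10] → sum -25
[1, 2, -11, -10, -2] → sum -20
[2, -11, -10, -2, 14] → sum -7
[-11, -10, -2, 14, 8] → sum -1
[-10, -2, 14, 8, 13] → sum 23
[-2, 14, 8, 13, -11] → sum 22
[14, 8, 13, -11, 0] → sum 24
[8, 13, -11, 0, -5] → sum 5
[13, -11, 0, -5, 0] → sum -3
Largest of these is 24.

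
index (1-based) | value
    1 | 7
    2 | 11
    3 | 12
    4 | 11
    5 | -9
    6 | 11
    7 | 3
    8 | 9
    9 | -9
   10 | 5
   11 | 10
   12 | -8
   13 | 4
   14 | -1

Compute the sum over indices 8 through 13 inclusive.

11

Elements at indices 8..13: 9, -9, 5, 10, -8, 4
sum(9, -9, 5, 10, -8, 4) = 11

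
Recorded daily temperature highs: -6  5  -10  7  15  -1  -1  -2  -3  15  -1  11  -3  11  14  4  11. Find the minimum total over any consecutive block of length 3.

-11

[-6, 5, -10] → sum -11
[5, -10, 7] → sum 2
[-10, 7, 15] → sum 12
[7, 15, -1] → sum 21
[15, -1, -1] → sum 13
[-1, -1, -2] → sum -4
[-1, -2, -3] → sum -6
[-2, -3, 15] → sum 10
[-3, 15, -1] → sum 11
[15, -1, 11] → sum 25
[-1, 11, -3] → sum 7
[11, -3, 11] → sum 19
[-3, 11, 14] → sum 22
[11, 14, 4] → sum 29
[14, 4, 11] → sum 29
Minimum of these is -11.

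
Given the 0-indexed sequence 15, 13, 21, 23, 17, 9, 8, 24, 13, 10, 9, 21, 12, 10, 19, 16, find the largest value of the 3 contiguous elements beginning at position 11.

21

Elements at indices 11..13: 21, 12, 10
max(21, 12, 10) = 21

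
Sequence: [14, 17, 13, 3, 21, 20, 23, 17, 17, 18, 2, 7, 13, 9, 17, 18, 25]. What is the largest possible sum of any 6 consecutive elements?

116

[14, 17, 13, 3, 21, 20] → sum 88
[17, 13, 3, 21, 20, 23] → sum 97
[13, 3, 21, 20, 23, 17] → sum 97
[3, 21, 20, 23, 17, 17] → sum 101
[21, 20, 23, 17, 17, 18] → sum 116
[20, 23, 17, 17, 18, 2] → sum 97
[23, 17, 17, 18, 2, 7] → sum 84
[17, 17, 18, 2, 7, 13] → sum 74
[17, 18, 2, 7, 13, 9] → sum 66
[18, 2, 7, 13, 9, 17] → sum 66
[2, 7, 13, 9, 17, 18] → sum 66
[7, 13, 9, 17, 18, 25] → sum 89
Largest of these is 116.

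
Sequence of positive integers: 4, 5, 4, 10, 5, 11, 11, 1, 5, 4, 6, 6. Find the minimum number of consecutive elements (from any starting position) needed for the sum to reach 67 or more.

11

add 4: running sum 4 < 67
add 5: running sum 9 < 67
add 4: running sum 13 < 67
add 10: running sum 23 < 67
add 5: running sum 28 < 67
add 11: running sum 39 < 67
add 11: running sum 50 < 67
add 1: running sum 51 < 67
add 5: running sum 56 < 67
add 4: running sum 60 < 67
add 6: running sum 66 < 67
end 11: [5, 4, 10, 5, 11, 11, 1, 5, 4, 6, 6] sum 68, len 11
Shortest qualifying length: 11.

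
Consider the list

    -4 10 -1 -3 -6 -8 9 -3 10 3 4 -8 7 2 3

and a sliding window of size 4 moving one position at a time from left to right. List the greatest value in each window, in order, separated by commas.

-4 10 -1 -3 → max 10
10 -1 -3 -6 → max 10
-1 -3 -6 -8 → max -1
-3 -6 -8 9 → max 9
-6 -8 9 -3 → max 9
-8 9 -3 10 → max 10
9 -3 10 3 → max 10
-3 10 3 4 → max 10
10 3 4 -8 → max 10
3 4 -8 7 → max 7
4 -8 7 2 → max 7
-8 7 2 3 → max 7

10, 10, -1, 9, 9, 10, 10, 10, 10, 7, 7, 7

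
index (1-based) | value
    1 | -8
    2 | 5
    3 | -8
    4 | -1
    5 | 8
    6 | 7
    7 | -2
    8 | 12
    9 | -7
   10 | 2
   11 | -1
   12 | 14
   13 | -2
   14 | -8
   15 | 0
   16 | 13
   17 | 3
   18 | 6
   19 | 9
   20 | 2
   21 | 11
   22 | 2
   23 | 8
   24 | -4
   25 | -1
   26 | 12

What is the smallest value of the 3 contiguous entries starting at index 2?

Elements at indices 2..4: 5, -8, -1
min(5, -8, -1) = -8

-8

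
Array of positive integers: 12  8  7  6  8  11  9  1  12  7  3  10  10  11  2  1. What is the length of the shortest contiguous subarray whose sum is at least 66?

add 12: running sum 12 < 66
add 8: running sum 20 < 66
add 7: running sum 27 < 66
add 6: running sum 33 < 66
add 8: running sum 41 < 66
add 11: running sum 52 < 66
add 9: running sum 61 < 66
add 1: running sum 62 < 66
end 8: [12, 8, 7, 6, 8, 11, 9, 1, 12] sum 74, len 9
end 9: [8, 7, 6, 8, 11, 9, 1, 12, 7] sum 69, len 9
end 10: [8, 7, 6, 8, 11, 9, 1, 12, 7, 3] sum 72, len 10
end 11: [6, 8, 11, 9, 1, 12, 7, 3, 10] sum 67, len 9
end 12: [8, 11, 9, 1, 12, 7, 3, 10, 10] sum 71, len 9
end 13: [11, 9, 1, 12, 7, 3, 10, 10, 11] sum 74, len 9
end 14: [11, 9, 1, 12, 7, 3, 10, 10, 11, 2] sum 76, len 10
end 15: [9, 1, 12, 7, 3, 10, 10, 11, 2, 1] sum 66, len 10
Shortest qualifying length: 9.

9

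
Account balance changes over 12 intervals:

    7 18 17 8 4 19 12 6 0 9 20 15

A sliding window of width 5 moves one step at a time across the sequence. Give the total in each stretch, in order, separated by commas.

(7, 18, 17, 8, 4) → sum 54
(18, 17, 8, 4, 19) → sum 66
(17, 8, 4, 19, 12) → sum 60
(8, 4, 19, 12, 6) → sum 49
(4, 19, 12, 6, 0) → sum 41
(19, 12, 6, 0, 9) → sum 46
(12, 6, 0, 9, 20) → sum 47
(6, 0, 9, 20, 15) → sum 50

54, 66, 60, 49, 41, 46, 47, 50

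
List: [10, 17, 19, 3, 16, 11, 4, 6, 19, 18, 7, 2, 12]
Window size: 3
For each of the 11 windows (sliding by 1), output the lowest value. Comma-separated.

(10, 17, 19) → min 10
(17, 19, 3) → min 3
(19, 3, 16) → min 3
(3, 16, 11) → min 3
(16, 11, 4) → min 4
(11, 4, 6) → min 4
(4, 6, 19) → min 4
(6, 19, 18) → min 6
(19, 18, 7) → min 7
(18, 7, 2) → min 2
(7, 2, 12) → min 2

10, 3, 3, 3, 4, 4, 4, 6, 7, 2, 2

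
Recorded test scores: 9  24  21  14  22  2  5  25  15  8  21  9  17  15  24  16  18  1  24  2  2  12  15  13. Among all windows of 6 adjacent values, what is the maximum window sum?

[9, 24, 21, 14, 22, 2] → sum 92
[24, 21, 14, 22, 2, 5] → sum 88
[21, 14, 22, 2, 5, 25] → sum 89
[14, 22, 2, 5, 25, 15] → sum 83
[22, 2, 5, 25, 15, 8] → sum 77
[2, 5, 25, 15, 8, 21] → sum 76
[5, 25, 15, 8, 21, 9] → sum 83
[25, 15, 8, 21, 9, 17] → sum 95
[15, 8, 21, 9, 17, 15] → sum 85
[8, 21, 9, 17, 15, 24] → sum 94
[21, 9, 17, 15, 24, 16] → sum 102
[9, 17, 15, 24, 16, 18] → sum 99
[17, 15, 24, 16, 18, 1] → sum 91
[15, 24, 16, 18, 1, 24] → sum 98
[24, 16, 18, 1, 24, 2] → sum 85
[16, 18, 1, 24, 2, 2] → sum 63
[18, 1, 24, 2, 2, 12] → sum 59
[1, 24, 2, 2, 12, 15] → sum 56
[24, 2, 2, 12, 15, 13] → sum 68
Maximum of these is 102.

102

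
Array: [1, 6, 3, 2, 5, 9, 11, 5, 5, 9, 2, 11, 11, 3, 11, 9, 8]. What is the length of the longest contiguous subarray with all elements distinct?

7

[1] len 1
[1, 6] len 2
[1, 6, 3] len 3
[1, 6, 3, 2] len 4
[1, 6, 3, 2, 5] len 5
[1, 6, 3, 2, 5, 9] len 6
[1, 6, 3, 2, 5, 9, 11] len 7
[9, 11, 5] len 3
[5] len 1
[5, 9] len 2
[5, 9, 2] len 3
[5, 9, 2, 11] len 4
[11] len 1
[11, 3] len 2
[3, 11] len 2
[3, 11, 9] len 3
[3, 11, 9, 8] len 4
Longest all-distinct length: 7.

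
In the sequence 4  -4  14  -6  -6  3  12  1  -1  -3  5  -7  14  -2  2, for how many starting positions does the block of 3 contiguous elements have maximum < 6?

4

(4, -4, 14) → max 14
(-4, 14, -6) → max 14
(14, -6, -6) → max 14
(-6, -6, 3) → max 3  < 6 ✓
(-6, 3, 12) → max 12
(3, 12, 1) → max 12
(12, 1, -1) → max 12
(1, -1, -3) → max 1  < 6 ✓
(-1, -3, 5) → max 5  < 6 ✓
(-3, 5, -7) → max 5  < 6 ✓
(5, -7, 14) → max 14
(-7, 14, -2) → max 14
(14, -2, 2) → max 14
4 windows satisfy the condition.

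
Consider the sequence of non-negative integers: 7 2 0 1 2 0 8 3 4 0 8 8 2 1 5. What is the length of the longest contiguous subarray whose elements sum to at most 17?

7

Extend to the right; shrink from the left whenever the sum exceeds 17:
→ 7: sum 7, len 1
→ 2: sum 9, len 2
→ 0: sum 9, len 3
→ 1: sum 10, len 4
→ 2: sum 12, len 5
→ 0: sum 12, len 6
→ 8 (dropped 7): sum 13, len 6
→ 3: sum 16, len 7
→ 4 (dropped 2, 0, 1): sum 17, len 5
→ 0: sum 17, len 6
→ 8 (dropped 2, 0, 8): sum 15, len 4
→ 8 (dropped 3, 4): sum 16, len 3
→ 2 (dropped 0, 8): sum 10, len 2
→ 1: sum 11, len 3
→ 5: sum 16, len 4
Longest length seen: 7.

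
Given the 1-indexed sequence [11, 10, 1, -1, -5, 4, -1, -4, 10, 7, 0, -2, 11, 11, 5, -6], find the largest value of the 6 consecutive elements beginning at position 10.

Elements at indices 10..15: 7, 0, -2, 11, 11, 5
max(7, 0, -2, 11, 11, 5) = 11

11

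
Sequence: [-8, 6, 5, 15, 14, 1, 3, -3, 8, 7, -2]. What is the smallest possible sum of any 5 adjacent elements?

Window sums for each of the 7 positions:
(-8, 6, 5, 15, 14) → sum 32
(6, 5, 15, 14, 1) → sum 41
(5, 15, 14, 1, 3) → sum 38
(15, 14, 1, 3, -3) → sum 30
(14, 1, 3, -3, 8) → sum 23
(1, 3, -3, 8, 7) → sum 16
(3, -3, 8, 7, -2) → sum 13
Smallest of these is 13.

13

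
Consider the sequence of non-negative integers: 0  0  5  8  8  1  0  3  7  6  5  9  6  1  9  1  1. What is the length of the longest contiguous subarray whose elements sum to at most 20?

Extend to the right; shrink from the left whenever the sum exceeds 20:
[0] sum 0 len 1
[0, 0] sum 0 len 2
[0, 0, 5] sum 5 len 3
[0, 0, 5, 8] sum 13 len 4
[8, 8] sum 16 len 2
[8, 8, 1] sum 17 len 3
[8, 8, 1, 0] sum 17 len 4
[8, 8, 1, 0, 3] sum 20 len 5
[8, 1, 0, 3, 7] sum 19 len 5
[1, 0, 3, 7, 6] sum 17 len 5
[7, 6, 5] sum 18 len 3
[6, 5, 9] sum 20 len 3
[5, 9, 6] sum 20 len 3
[9, 6, 1] sum 16 len 3
[6, 1, 9] sum 16 len 3
[6, 1, 9, 1] sum 17 len 4
[6, 1, 9, 1, 1] sum 18 len 5
Longest length seen: 5.

5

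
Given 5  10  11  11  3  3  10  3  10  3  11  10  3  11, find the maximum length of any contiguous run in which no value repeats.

add 5: [5] len 1
add 10: [5, 10] len 2
add 11: [5, 10, 11] len 3
add 11 (repeat 11, move left end past it): [11] len 1
add 3: [11, 3] len 2
add 3 (repeat 3, move left end past it): [3] len 1
add 10: [3, 10] len 2
add 3 (repeat 3, move left end past it): [10, 3] len 2
add 10 (repeat 10, move left end past it): [3, 10] len 2
add 3 (repeat 3, move left end past it): [10, 3] len 2
add 11: [10, 3, 11] len 3
add 10 (repeat 10, move left end past it): [3, 11, 10] len 3
add 3 (repeat 3, move left end past it): [11, 10, 3] len 3
add 11 (repeat 11, move left end past it): [10, 3, 11] len 3
Longest all-distinct length: 3.

3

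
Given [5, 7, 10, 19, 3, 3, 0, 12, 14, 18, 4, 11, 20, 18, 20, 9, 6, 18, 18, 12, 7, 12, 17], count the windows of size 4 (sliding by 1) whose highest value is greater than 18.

10

[5, 7, 10, 19] → max 19  > 18 ✓
[7, 10, 19, 3] → max 19  > 18 ✓
[10, 19, 3, 3] → max 19  > 18 ✓
[19, 3, 3, 0] → max 19  > 18 ✓
[3, 3, 0, 12] → max 12
[3, 0, 12, 14] → max 14
[0, 12, 14, 18] → max 18
[12, 14, 18, 4] → max 18
[14, 18, 4, 11] → max 18
[18, 4, 11, 20] → max 20  > 18 ✓
[4, 11, 20, 18] → max 20  > 18 ✓
[11, 20, 18, 20] → max 20  > 18 ✓
[20, 18, 20, 9] → max 20  > 18 ✓
[18, 20, 9, 6] → max 20  > 18 ✓
[20, 9, 6, 18] → max 20  > 18 ✓
[9, 6, 18, 18] → max 18
[6, 18, 18, 12] → max 18
[18, 18, 12, 7] → max 18
[18, 12, 7, 12] → max 18
[12, 7, 12, 17] → max 17
10 windows satisfy the condition.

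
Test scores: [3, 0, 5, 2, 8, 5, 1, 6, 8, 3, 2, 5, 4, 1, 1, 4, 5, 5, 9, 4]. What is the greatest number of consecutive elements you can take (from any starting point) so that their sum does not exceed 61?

16

Extend to the right; shrink from the left whenever the sum exceeds 61:
→ 3: sum 3, len 1
→ 0: sum 3, len 2
→ 5: sum 8, len 3
→ 2: sum 10, len 4
→ 8: sum 18, len 5
→ 5: sum 23, len 6
→ 1: sum 24, len 7
→ 6: sum 30, len 8
→ 8: sum 38, len 9
→ 3: sum 41, len 10
→ 2: sum 43, len 11
→ 5: sum 48, len 12
→ 4: sum 52, len 13
→ 1: sum 53, len 14
→ 1: sum 54, len 15
→ 4: sum 58, len 16
→ 5 (dropped 3): sum 60, len 16
→ 5 (dropped 0, 5): sum 60, len 15
→ 9 (dropped 2, 8): sum 59, len 14
→ 4 (dropped 5): sum 58, len 14
Longest length seen: 16.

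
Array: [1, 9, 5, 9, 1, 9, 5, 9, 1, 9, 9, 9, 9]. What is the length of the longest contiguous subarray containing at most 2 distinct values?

Extend right; when distinct count exceeds 2, shrink from the left:
add 1: window [1] (1 distinct), len 1
add 9: window [1, 9] (2 distinct), len 2
add 5: window [9, 5] (2 distinct), len 2
add 9: window [9, 5, 9] (2 distinct), len 3
add 1: window [9, 1] (2 distinct), len 2
add 9: window [9, 1, 9] (2 distinct), len 3
add 5: window [9, 5] (2 distinct), len 2
add 9: window [9, 5, 9] (2 distinct), len 3
add 1: window [9, 1] (2 distinct), len 2
add 9: window [9, 1, 9] (2 distinct), len 3
add 9: window [9, 1, 9, 9] (2 distinct), len 4
add 9: window [9, 1, 9, 9, 9] (2 distinct), len 5
add 9: window [9, 1, 9, 9, 9, 9] (2 distinct), len 6
Longest length with ≤2 distinct: 6.

6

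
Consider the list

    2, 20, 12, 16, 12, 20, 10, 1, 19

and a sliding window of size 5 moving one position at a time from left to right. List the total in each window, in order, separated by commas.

62, 80, 70, 59, 62

2 20 12 16 12 → sum 62
20 12 16 12 20 → sum 80
12 16 12 20 10 → sum 70
16 12 20 10 1 → sum 59
12 20 10 1 19 → sum 62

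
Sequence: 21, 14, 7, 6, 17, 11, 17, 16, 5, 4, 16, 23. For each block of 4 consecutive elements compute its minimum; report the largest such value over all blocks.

11

Window mins for each of the 9 positions:
[21, 14, 7, 6] → min 6
[14, 7, 6, 17] → min 6
[7, 6, 17, 11] → min 6
[6, 17, 11, 17] → min 6
[17, 11, 17, 16] → min 11
[11, 17, 16, 5] → min 5
[17, 16, 5, 4] → min 4
[16, 5, 4, 16] → min 4
[5, 4, 16, 23] → min 4
Largest of these is 11.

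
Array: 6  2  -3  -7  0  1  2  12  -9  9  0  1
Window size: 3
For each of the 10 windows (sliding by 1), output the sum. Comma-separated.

[6, 2, -3] → sum 5
[2, -3, -7] → sum -8
[-3, -7, 0] → sum -10
[-7, 0, 1] → sum -6
[0, 1, 2] → sum 3
[1, 2, 12] → sum 15
[2, 12, -9] → sum 5
[12, -9, 9] → sum 12
[-9, 9, 0] → sum 0
[9, 0, 1] → sum 10

5, -8, -10, -6, 3, 15, 5, 12, 0, 10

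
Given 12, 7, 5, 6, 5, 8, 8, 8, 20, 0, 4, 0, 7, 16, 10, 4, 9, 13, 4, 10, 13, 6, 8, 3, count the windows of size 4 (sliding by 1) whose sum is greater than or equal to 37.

5

(12, 7, 5, 6) → sum 30
(7, 5, 6, 5) → sum 23
(5, 6, 5, 8) → sum 24
(6, 5, 8, 8) → sum 27
(5, 8, 8, 8) → sum 29
(8, 8, 8, 20) → sum 44  ≥ 37 ✓
(8, 8, 20, 0) → sum 36
(8, 20, 0, 4) → sum 32
(20, 0, 4, 0) → sum 24
(0, 4, 0, 7) → sum 11
(4, 0, 7, 16) → sum 27
(0, 7, 16, 10) → sum 33
(7, 16, 10, 4) → sum 37  ≥ 37 ✓
(16, 10, 4, 9) → sum 39  ≥ 37 ✓
(10, 4, 9, 13) → sum 36
(4, 9, 13, 4) → sum 30
(9, 13, 4, 10) → sum 36
(13, 4, 10, 13) → sum 40  ≥ 37 ✓
(4, 10, 13, 6) → sum 33
(10, 13, 6, 8) → sum 37  ≥ 37 ✓
(13, 6, 8, 3) → sum 30
5 windows satisfy the condition.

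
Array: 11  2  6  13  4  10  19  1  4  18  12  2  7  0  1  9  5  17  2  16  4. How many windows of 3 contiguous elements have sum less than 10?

(11, 2, 6) → sum 19
(2, 6, 13) → sum 21
(6, 13, 4) → sum 23
(13, 4, 10) → sum 27
(4, 10, 19) → sum 33
(10, 19, 1) → sum 30
(19, 1, 4) → sum 24
(1, 4, 18) → sum 23
(4, 18, 12) → sum 34
(18, 12, 2) → sum 32
(12, 2, 7) → sum 21
(2, 7, 0) → sum 9  < 10 ✓
(7, 0, 1) → sum 8  < 10 ✓
(0, 1, 9) → sum 10
(1, 9, 5) → sum 15
(9, 5, 17) → sum 31
(5, 17, 2) → sum 24
(17, 2, 16) → sum 35
(2, 16, 4) → sum 22
2 windows satisfy the condition.

2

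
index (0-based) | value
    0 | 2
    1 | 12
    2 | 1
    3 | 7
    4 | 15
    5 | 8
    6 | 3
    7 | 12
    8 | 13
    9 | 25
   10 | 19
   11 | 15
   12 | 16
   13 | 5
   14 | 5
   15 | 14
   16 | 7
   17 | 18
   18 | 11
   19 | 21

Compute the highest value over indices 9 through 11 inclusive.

25

Elements at indices 9..11: 25, 19, 15
max(25, 19, 15) = 25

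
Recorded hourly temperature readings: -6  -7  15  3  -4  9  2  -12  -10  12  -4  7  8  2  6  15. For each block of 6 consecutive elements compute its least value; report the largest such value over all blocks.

-4

Each size-6 window and its min:
(-6, -7, 15, 3, -4, 9) → min -7
(-7, 15, 3, -4, 9, 2) → min -7
(15, 3, -4, 9, 2, -12) → min -12
(3, -4, 9, 2, -12, -10) → min -12
(-4, 9, 2, -12, -10, 12) → min -12
(9, 2, -12, -10, 12, -4) → min -12
(2, -12, -10, 12, -4, 7) → min -12
(-12, -10, 12, -4, 7, 8) → min -12
(-10, 12, -4, 7, 8, 2) → min -10
(12, -4, 7, 8, 2, 6) → min -4
(-4, 7, 8, 2, 6, 15) → min -4
Largest of these is -4.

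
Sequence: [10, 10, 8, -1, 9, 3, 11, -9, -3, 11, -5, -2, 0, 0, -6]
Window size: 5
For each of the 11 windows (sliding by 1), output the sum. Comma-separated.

Sliding a size-5 window across the 15 values:
(10, 10, 8, -1, 9) → sum 36
(10, 8, -1, 9, 3) → sum 29
(8, -1, 9, 3, 11) → sum 30
(-1, 9, 3, 11, -9) → sum 13
(9, 3, 11, -9, -3) → sum 11
(3, 11, -9, -3, 11) → sum 13
(11, -9, -3, 11, -5) → sum 5
(-9, -3, 11, -5, -2) → sum -8
(-3, 11, -5, -2, 0) → sum 1
(11, -5, -2, 0, 0) → sum 4
(-5, -2, 0, 0, -6) → sum -13

36, 29, 30, 13, 11, 13, 5, -8, 1, 4, -13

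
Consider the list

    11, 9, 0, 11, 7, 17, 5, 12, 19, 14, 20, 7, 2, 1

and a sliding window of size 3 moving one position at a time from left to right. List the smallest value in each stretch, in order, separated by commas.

11 9 0 → min 0
9 0 11 → min 0
0 11 7 → min 0
11 7 17 → min 7
7 17 5 → min 5
17 5 12 → min 5
5 12 19 → min 5
12 19 14 → min 12
19 14 20 → min 14
14 20 7 → min 7
20 7 2 → min 2
7 2 1 → min 1

0, 0, 0, 7, 5, 5, 5, 12, 14, 7, 2, 1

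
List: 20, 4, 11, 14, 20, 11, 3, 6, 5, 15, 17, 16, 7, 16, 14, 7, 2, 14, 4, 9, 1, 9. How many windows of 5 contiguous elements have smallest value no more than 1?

[20, 4, 11, 14, 20] → min 4
[4, 11, 14, 20, 11] → min 4
[11, 14, 20, 11, 3] → min 3
[14, 20, 11, 3, 6] → min 3
[20, 11, 3, 6, 5] → min 3
[11, 3, 6, 5, 15] → min 3
[3, 6, 5, 15, 17] → min 3
[6, 5, 15, 17, 16] → min 5
[5, 15, 17, 16, 7] → min 5
[15, 17, 16, 7, 16] → min 7
[17, 16, 7, 16, 14] → min 7
[16, 7, 16, 14, 7] → min 7
[7, 16, 14, 7, 2] → min 2
[16, 14, 7, 2, 14] → min 2
[14, 7, 2, 14, 4] → min 2
[7, 2, 14, 4, 9] → min 2
[2, 14, 4, 9, 1] → min 1  ≤ 1 ✓
[14, 4, 9, 1, 9] → min 1  ≤ 1 ✓
2 windows satisfy the condition.

2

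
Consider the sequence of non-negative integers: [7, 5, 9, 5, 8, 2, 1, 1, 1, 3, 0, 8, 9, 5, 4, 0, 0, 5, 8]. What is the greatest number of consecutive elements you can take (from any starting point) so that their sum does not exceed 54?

15

Extend to the right; shrink from the left whenever the sum exceeds 54:
[7] sum 7 len 1
[7, 5] sum 12 len 2
[7, 5, 9] sum 21 len 3
[7, 5, 9, 5] sum 26 len 4
[7, 5, 9, 5, 8] sum 34 len 5
[7, 5, 9, 5, 8, 2] sum 36 len 6
[7, 5, 9, 5, 8, 2, 1] sum 37 len 7
[7, 5, 9, 5, 8, 2, 1, 1] sum 38 len 8
[7, 5, 9, 5, 8, 2, 1, 1, 1] sum 39 len 9
[7, 5, 9, 5, 8, 2, 1, 1, 1, 3] sum 42 len 10
[7, 5, 9, 5, 8, 2, 1, 1, 1, 3, 0] sum 42 len 11
[7, 5, 9, 5, 8, 2, 1, 1, 1, 3, 0, 8] sum 50 len 12
[5, 9, 5, 8, 2, 1, 1, 1, 3, 0, 8, 9] sum 52 len 12
[9, 5, 8, 2, 1, 1, 1, 3, 0, 8, 9, 5] sum 52 len 12
[5, 8, 2, 1, 1, 1, 3, 0, 8, 9, 5, 4] sum 47 len 12
[5, 8, 2, 1, 1, 1, 3, 0, 8, 9, 5, 4, 0] sum 47 len 13
[5, 8, 2, 1, 1, 1, 3, 0, 8, 9, 5, 4, 0, 0] sum 47 len 14
[5, 8, 2, 1, 1, 1, 3, 0, 8, 9, 5, 4, 0, 0, 5] sum 52 len 15
[2, 1, 1, 1, 3, 0, 8, 9, 5, 4, 0, 0, 5, 8] sum 47 len 14
Longest length seen: 15.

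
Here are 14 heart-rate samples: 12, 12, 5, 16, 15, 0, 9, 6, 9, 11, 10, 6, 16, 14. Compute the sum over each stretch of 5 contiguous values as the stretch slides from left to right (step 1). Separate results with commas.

60, 48, 45, 46, 39, 35, 45, 42, 52, 57

[12, 12, 5, 16, 15] → sum 60
[12, 5, 16, 15, 0] → sum 48
[5, 16, 15, 0, 9] → sum 45
[16, 15, 0, 9, 6] → sum 46
[15, 0, 9, 6, 9] → sum 39
[0, 9, 6, 9, 11] → sum 35
[9, 6, 9, 11, 10] → sum 45
[6, 9, 11, 10, 6] → sum 42
[9, 11, 10, 6, 16] → sum 52
[11, 10, 6, 16, 14] → sum 57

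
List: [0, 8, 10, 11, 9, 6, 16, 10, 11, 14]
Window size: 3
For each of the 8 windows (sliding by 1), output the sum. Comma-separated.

18, 29, 30, 26, 31, 32, 37, 35

[0, 8, 10] → sum 18
[8, 10, 11] → sum 29
[10, 11, 9] → sum 30
[11, 9, 6] → sum 26
[9, 6, 16] → sum 31
[6, 16, 10] → sum 32
[16, 10, 11] → sum 37
[10, 11, 14] → sum 35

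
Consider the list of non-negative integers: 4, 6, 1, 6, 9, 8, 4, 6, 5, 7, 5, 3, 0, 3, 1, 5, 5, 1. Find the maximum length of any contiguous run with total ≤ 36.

add 4: [4] sum 4, len 1
add 6: [4, 6] sum 10, len 2
add 1: [4, 6, 1] sum 11, len 3
add 6: [4, 6, 1, 6] sum 17, len 4
add 9: [4, 6, 1, 6, 9] sum 26, len 5
add 8: [4, 6, 1, 6, 9, 8] sum 34, len 6
add 4: [6, 1, 6, 9, 8, 4] sum 34, len 6
add 6: [1, 6, 9, 8, 4, 6] sum 34, len 6
add 5: [9, 8, 4, 6, 5] sum 32, len 5
add 7: [8, 4, 6, 5, 7] sum 30, len 5
add 5: [8, 4, 6, 5, 7, 5] sum 35, len 6
add 3: [4, 6, 5, 7, 5, 3] sum 30, len 6
add 0: [4, 6, 5, 7, 5, 3, 0] sum 30, len 7
add 3: [4, 6, 5, 7, 5, 3, 0, 3] sum 33, len 8
add 1: [4, 6, 5, 7, 5, 3, 0, 3, 1] sum 34, len 9
add 5: [6, 5, 7, 5, 3, 0, 3, 1, 5] sum 35, len 9
add 5: [5, 7, 5, 3, 0, 3, 1, 5, 5] sum 34, len 9
add 1: [5, 7, 5, 3, 0, 3, 1, 5, 5, 1] sum 35, len 10
Longest length seen: 10.

10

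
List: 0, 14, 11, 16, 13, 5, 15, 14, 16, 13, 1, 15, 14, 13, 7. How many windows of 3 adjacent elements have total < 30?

0 14 11 → sum 25  < 30 ✓
14 11 16 → sum 41
11 16 13 → sum 40
16 13 5 → sum 34
13 5 15 → sum 33
5 15 14 → sum 34
15 14 16 → sum 45
14 16 13 → sum 43
16 13 1 → sum 30
13 1 15 → sum 29  < 30 ✓
1 15 14 → sum 30
15 14 13 → sum 42
14 13 7 → sum 34
2 windows satisfy the condition.

2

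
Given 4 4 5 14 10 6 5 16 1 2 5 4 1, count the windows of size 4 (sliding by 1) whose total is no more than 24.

4

4 4 5 14 → sum 27
4 5 14 10 → sum 33
5 14 10 6 → sum 35
14 10 6 5 → sum 35
10 6 5 16 → sum 37
6 5 16 1 → sum 28
5 16 1 2 → sum 24  ≤ 24 ✓
16 1 2 5 → sum 24  ≤ 24 ✓
1 2 5 4 → sum 12  ≤ 24 ✓
2 5 4 1 → sum 12  ≤ 24 ✓
4 windows satisfy the condition.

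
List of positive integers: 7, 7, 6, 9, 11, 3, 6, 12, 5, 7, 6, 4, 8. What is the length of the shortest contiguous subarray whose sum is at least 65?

9

add 7: running sum 7 < 65
add 7: running sum 14 < 65
add 6: running sum 20 < 65
add 9: running sum 29 < 65
add 11: running sum 40 < 65
add 3: running sum 43 < 65
add 6: running sum 49 < 65
add 12: running sum 61 < 65
add 5: shortest ending here [7, 7, 6, 9, 11, 3, 6, 12, 5] sum 66, len 9
add 7: shortest ending here [7, 6, 9, 11, 3, 6, 12, 5, 7] sum 66, len 9
add 6: shortest ending here [6, 9, 11, 3, 6, 12, 5, 7, 6] sum 65, len 9
add 4: shortest ending here [6, 9, 11, 3, 6, 12, 5, 7, 6, 4] sum 69, len 10
add 8: shortest ending here [9, 11, 3, 6, 12, 5, 7, 6, 4, 8] sum 71, len 10
Shortest qualifying length: 9.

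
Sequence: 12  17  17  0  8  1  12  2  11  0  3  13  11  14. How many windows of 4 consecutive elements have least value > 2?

(12, 17, 17, 0) → min 0
(17, 17, 0, 8) → min 0
(17, 0, 8, 1) → min 0
(0, 8, 1, 12) → min 0
(8, 1, 12, 2) → min 1
(1, 12, 2, 11) → min 1
(12, 2, 11, 0) → min 0
(2, 11, 0, 3) → min 0
(11, 0, 3, 13) → min 0
(0, 3, 13, 11) → min 0
(3, 13, 11, 14) → min 3  > 2 ✓
1 window satisfy the condition.

1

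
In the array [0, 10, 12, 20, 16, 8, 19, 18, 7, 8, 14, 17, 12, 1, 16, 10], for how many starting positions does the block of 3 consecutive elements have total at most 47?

0 10 12 → sum 22  ≤ 47 ✓
10 12 20 → sum 42  ≤ 47 ✓
12 20 16 → sum 48
20 16 8 → sum 44  ≤ 47 ✓
16 8 19 → sum 43  ≤ 47 ✓
8 19 18 → sum 45  ≤ 47 ✓
19 18 7 → sum 44  ≤ 47 ✓
18 7 8 → sum 33  ≤ 47 ✓
7 8 14 → sum 29  ≤ 47 ✓
8 14 17 → sum 39  ≤ 47 ✓
14 17 12 → sum 43  ≤ 47 ✓
17 12 1 → sum 30  ≤ 47 ✓
12 1 16 → sum 29  ≤ 47 ✓
1 16 10 → sum 27  ≤ 47 ✓
13 windows satisfy the condition.

13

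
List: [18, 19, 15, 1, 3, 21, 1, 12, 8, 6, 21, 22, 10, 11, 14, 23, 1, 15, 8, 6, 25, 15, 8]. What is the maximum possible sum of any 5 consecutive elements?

Each size-5 window and its sum:
[18, 19, 15, 1, 3] → sum 56
[19, 15, 1, 3, 21] → sum 59
[15, 1, 3, 21, 1] → sum 41
[1, 3, 21, 1, 12] → sum 38
[3, 21, 1, 12, 8] → sum 45
[21, 1, 12, 8, 6] → sum 48
[1, 12, 8, 6, 21] → sum 48
[12, 8, 6, 21, 22] → sum 69
[8, 6, 21, 22, 10] → sum 67
[6, 21, 22, 10, 11] → sum 70
[21, 22, 10, 11, 14] → sum 78
[22, 10, 11, 14, 23] → sum 80
[10, 11, 14, 23, 1] → sum 59
[11, 14, 23, 1, 15] → sum 64
[14, 23, 1, 15, 8] → sum 61
[23, 1, 15, 8, 6] → sum 53
[1, 15, 8, 6, 25] → sum 55
[15, 8, 6, 25, 15] → sum 69
[8, 6, 25, 15, 8] → sum 62
Maximum of these is 80.

80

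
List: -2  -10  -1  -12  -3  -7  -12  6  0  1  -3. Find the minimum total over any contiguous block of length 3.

(-2, -10, -1) → sum -13
(-10, -1, -12) → sum -23
(-1, -12, -3) → sum -16
(-12, -3, -7) → sum -22
(-3, -7, -12) → sum -22
(-7, -12, 6) → sum -13
(-12, 6, 0) → sum -6
(6, 0, 1) → sum 7
(0, 1, -3) → sum -2
Minimum of these is -23.

-23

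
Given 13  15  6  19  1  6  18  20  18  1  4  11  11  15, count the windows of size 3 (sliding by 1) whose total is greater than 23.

10

13 15 6 → sum 34  > 23 ✓
15 6 19 → sum 40  > 23 ✓
6 19 1 → sum 26  > 23 ✓
19 1 6 → sum 26  > 23 ✓
1 6 18 → sum 25  > 23 ✓
6 18 20 → sum 44  > 23 ✓
18 20 18 → sum 56  > 23 ✓
20 18 1 → sum 39  > 23 ✓
18 1 4 → sum 23
1 4 11 → sum 16
4 11 11 → sum 26  > 23 ✓
11 11 15 → sum 37  > 23 ✓
10 windows satisfy the condition.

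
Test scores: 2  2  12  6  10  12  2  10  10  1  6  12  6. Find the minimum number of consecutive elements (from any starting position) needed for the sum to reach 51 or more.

6

add 2: running sum 2 < 51
add 2: running sum 4 < 51
add 12: running sum 16 < 51
add 6: running sum 22 < 51
add 10: running sum 32 < 51
add 12: running sum 44 < 51
add 2: running sum 46 < 51
add 10: shortest ending here [12, 6, 10, 12, 2, 10] sum 52, len 6
add 10: shortest ending here [12, 6, 10, 12, 2, 10, 10] sum 62, len 7
add 1: shortest ending here [6, 10, 12, 2, 10, 10, 1] sum 51, len 7
add 6: shortest ending here [10, 12, 2, 10, 10, 1, 6] sum 51, len 7
add 12: shortest ending here [12, 2, 10, 10, 1, 6, 12] sum 53, len 7
add 6: shortest ending here [12, 2, 10, 10, 1, 6, 12, 6] sum 59, len 8
Shortest qualifying length: 6.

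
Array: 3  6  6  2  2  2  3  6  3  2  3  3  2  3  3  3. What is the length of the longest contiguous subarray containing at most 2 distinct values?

8

add 3: window [3] (1 distinct), len 1
add 6: window [3, 6] (2 distinct), len 2
add 6: window [3, 6, 6] (2 distinct), len 3
add 2: window [6, 6, 2] (2 distinct), len 3
add 2: window [6, 6, 2, 2] (2 distinct), len 4
add 2: window [6, 6, 2, 2, 2] (2 distinct), len 5
add 3: window [2, 2, 2, 3] (2 distinct), len 4
add 6: window [3, 6] (2 distinct), len 2
add 3: window [3, 6, 3] (2 distinct), len 3
add 2: window [3, 2] (2 distinct), len 2
add 3: window [3, 2, 3] (2 distinct), len 3
add 3: window [3, 2, 3, 3] (2 distinct), len 4
add 2: window [3, 2, 3, 3, 2] (2 distinct), len 5
add 3: window [3, 2, 3, 3, 2, 3] (2 distinct), len 6
add 3: window [3, 2, 3, 3, 2, 3, 3] (2 distinct), len 7
add 3: window [3, 2, 3, 3, 2, 3, 3, 3] (2 distinct), len 8
Longest length with ≤2 distinct: 8.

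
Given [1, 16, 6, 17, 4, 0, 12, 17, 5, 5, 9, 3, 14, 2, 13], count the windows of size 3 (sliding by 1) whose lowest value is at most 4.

(1, 16, 6) → min 1  ≤ 4 ✓
(16, 6, 17) → min 6
(6, 17, 4) → min 4  ≤ 4 ✓
(17, 4, 0) → min 0  ≤ 4 ✓
(4, 0, 12) → min 0  ≤ 4 ✓
(0, 12, 17) → min 0  ≤ 4 ✓
(12, 17, 5) → min 5
(17, 5, 5) → min 5
(5, 5, 9) → min 5
(5, 9, 3) → min 3  ≤ 4 ✓
(9, 3, 14) → min 3  ≤ 4 ✓
(3, 14, 2) → min 2  ≤ 4 ✓
(14, 2, 13) → min 2  ≤ 4 ✓
9 windows satisfy the condition.

9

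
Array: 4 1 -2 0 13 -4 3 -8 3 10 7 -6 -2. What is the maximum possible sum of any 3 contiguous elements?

20

4 1 -2 → sum 3
1 -2 0 → sum -1
-2 0 13 → sum 11
0 13 -4 → sum 9
13 -4 3 → sum 12
-4 3 -8 → sum -9
3 -8 3 → sum -2
-8 3 10 → sum 5
3 10 7 → sum 20
10 7 -6 → sum 11
7 -6 -2 → sum -1
Maximum of these is 20.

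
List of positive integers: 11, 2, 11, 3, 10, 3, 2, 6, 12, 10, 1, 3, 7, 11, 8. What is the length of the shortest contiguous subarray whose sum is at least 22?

2

Extend right; whenever the sum reaches 22, record the length and shrink from the left:
add 11: running sum 11 < 22
add 2: running sum 13 < 22
add 11: shortest ending here [11, 2, 11] sum 24, len 3
add 3: shortest ending here [11, 2, 11, 3] sum 27, len 4
add 10: shortest ending here [11, 3, 10] sum 24, len 3
add 3: shortest ending here [11, 3, 10, 3] sum 27, len 4
add 2: shortest ending here [11, 3, 10, 3, 2] sum 29, len 5
add 6: shortest ending here [3, 10, 3, 2, 6] sum 24, len 5
add 12: shortest ending here [3, 2, 6, 12] sum 23, len 4
add 10: shortest ending here [12, 10] sum 22, len 2
add 1: shortest ending here [12, 10, 1] sum 23, len 3
add 3: shortest ending here [12, 10, 1, 3] sum 26, len 4
add 7: shortest ending here [12, 10, 1, 3, 7] sum 33, len 5
add 11: shortest ending here [1, 3, 7, 11] sum 22, len 4
add 8: shortest ending here [7, 11, 8] sum 26, len 3
Shortest qualifying length: 2.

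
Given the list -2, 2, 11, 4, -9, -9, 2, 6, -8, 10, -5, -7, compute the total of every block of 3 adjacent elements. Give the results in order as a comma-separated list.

-2 2 11 → sum 11
2 11 4 → sum 17
11 4 -9 → sum 6
4 -9 -9 → sum -14
-9 -9 2 → sum -16
-9 2 6 → sum -1
2 6 -8 → sum 0
6 -8 10 → sum 8
-8 10 -5 → sum -3
10 -5 -7 → sum -2

11, 17, 6, -14, -16, -1, 0, 8, -3, -2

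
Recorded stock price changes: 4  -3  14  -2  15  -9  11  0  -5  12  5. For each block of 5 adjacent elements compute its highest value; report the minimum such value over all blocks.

12

Each size-5 window and its max:
[4, -3, 14, -2, 15] → max 15
[-3, 14, -2, 15, -9] → max 15
[14, -2, 15, -9, 11] → max 15
[-2, 15, -9, 11, 0] → max 15
[15, -9, 11, 0, -5] → max 15
[-9, 11, 0, -5, 12] → max 12
[11, 0, -5, 12, 5] → max 12
Minimum of these is 12.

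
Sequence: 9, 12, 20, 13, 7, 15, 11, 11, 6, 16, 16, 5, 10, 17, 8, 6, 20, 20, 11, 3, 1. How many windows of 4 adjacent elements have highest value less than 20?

[9, 12, 20, 13] → max 20
[12, 20, 13, 7] → max 20
[20, 13, 7, 15] → max 20
[13, 7, 15, 11] → max 15  < 20 ✓
[7, 15, 11, 11] → max 15  < 20 ✓
[15, 11, 11, 6] → max 15  < 20 ✓
[11, 11, 6, 16] → max 16  < 20 ✓
[11, 6, 16, 16] → max 16  < 20 ✓
[6, 16, 16, 5] → max 16  < 20 ✓
[16, 16, 5, 10] → max 16  < 20 ✓
[16, 5, 10, 17] → max 17  < 20 ✓
[5, 10, 17, 8] → max 17  < 20 ✓
[10, 17, 8, 6] → max 17  < 20 ✓
[17, 8, 6, 20] → max 20
[8, 6, 20, 20] → max 20
[6, 20, 20, 11] → max 20
[20, 20, 11, 3] → max 20
[20, 11, 3, 1] → max 20
10 windows satisfy the condition.

10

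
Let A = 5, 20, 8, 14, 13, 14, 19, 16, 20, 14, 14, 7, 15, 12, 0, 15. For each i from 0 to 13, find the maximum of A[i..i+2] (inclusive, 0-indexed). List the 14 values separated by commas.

20, 20, 14, 14, 19, 19, 20, 20, 20, 14, 15, 15, 15, 15

(5, 20, 8) → max 20
(20, 8, 14) → max 20
(8, 14, 13) → max 14
(14, 13, 14) → max 14
(13, 14, 19) → max 19
(14, 19, 16) → max 19
(19, 16, 20) → max 20
(16, 20, 14) → max 20
(20, 14, 14) → max 20
(14, 14, 7) → max 14
(14, 7, 15) → max 15
(7, 15, 12) → max 15
(15, 12, 0) → max 15
(12, 0, 15) → max 15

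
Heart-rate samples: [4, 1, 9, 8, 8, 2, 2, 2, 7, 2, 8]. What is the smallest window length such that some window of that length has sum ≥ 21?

3

add 4: running sum 4 < 21
add 1: running sum 5 < 21
add 9: running sum 14 < 21
end 3: [4, 1, 9, 8] sum 22, len 4
end 4: [9, 8, 8] sum 25, len 3
end 5: [9, 8, 8, 2] sum 27, len 4
end 6: [9, 8, 8, 2, 2] sum 29, len 5
end 7: [8, 8, 2, 2, 2] sum 22, len 5
end 8: [8, 2, 2, 2, 7] sum 21, len 5
end 9: [8, 2, 2, 2, 7, 2] sum 23, len 6
end 10: [2, 2, 7, 2, 8] sum 21, len 5
Shortest qualifying length: 3.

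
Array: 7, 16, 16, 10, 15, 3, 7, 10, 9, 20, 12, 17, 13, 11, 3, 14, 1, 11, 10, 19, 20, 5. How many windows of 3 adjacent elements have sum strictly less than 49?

18

(7, 16, 16) → sum 39  < 49 ✓
(16, 16, 10) → sum 42  < 49 ✓
(16, 10, 15) → sum 41  < 49 ✓
(10, 15, 3) → sum 28  < 49 ✓
(15, 3, 7) → sum 25  < 49 ✓
(3, 7, 10) → sum 20  < 49 ✓
(7, 10, 9) → sum 26  < 49 ✓
(10, 9, 20) → sum 39  < 49 ✓
(9, 20, 12) → sum 41  < 49 ✓
(20, 12, 17) → sum 49
(12, 17, 13) → sum 42  < 49 ✓
(17, 13, 11) → sum 41  < 49 ✓
(13, 11, 3) → sum 27  < 49 ✓
(11, 3, 14) → sum 28  < 49 ✓
(3, 14, 1) → sum 18  < 49 ✓
(14, 1, 11) → sum 26  < 49 ✓
(1, 11, 10) → sum 22  < 49 ✓
(11, 10, 19) → sum 40  < 49 ✓
(10, 19, 20) → sum 49
(19, 20, 5) → sum 44  < 49 ✓
18 windows satisfy the condition.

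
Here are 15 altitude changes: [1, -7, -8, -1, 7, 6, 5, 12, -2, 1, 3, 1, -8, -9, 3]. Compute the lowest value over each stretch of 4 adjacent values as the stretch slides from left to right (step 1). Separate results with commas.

Sliding a size-4 window across the 15 values:
[1, -7, -8, -1] → min -8
[-7, -8, -1, 7] → min -8
[-8, -1, 7, 6] → min -8
[-1, 7, 6, 5] → min -1
[7, 6, 5, 12] → min 5
[6, 5, 12, -2] → min -2
[5, 12, -2, 1] → min -2
[12, -2, 1, 3] → min -2
[-2, 1, 3, 1] → min -2
[1, 3, 1, -8] → min -8
[3, 1, -8, -9] → min -9
[1, -8, -9, 3] → min -9

-8, -8, -8, -1, 5, -2, -2, -2, -2, -8, -9, -9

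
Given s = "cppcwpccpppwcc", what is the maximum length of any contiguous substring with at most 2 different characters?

6

[c] 1 distinct, len 1
[c, p] 2 distinct, len 2
[c, p, p] 2 distinct, len 3
[c, p, p, c] 2 distinct, len 4
[c, w] 2 distinct, len 2
[w, p] 2 distinct, len 2
[p, c] 2 distinct, len 2
[p, c, c] 2 distinct, len 3
[p, c, c, p] 2 distinct, len 4
[p, c, c, p, p] 2 distinct, len 5
[p, c, c, p, p, p] 2 distinct, len 6
[p, p, p, w] 2 distinct, len 4
[w, c] 2 distinct, len 2
[w, c, c] 2 distinct, len 3
Longest length with ≤2 distinct: 6.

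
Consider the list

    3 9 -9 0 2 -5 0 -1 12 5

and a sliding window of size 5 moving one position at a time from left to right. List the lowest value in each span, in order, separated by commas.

[3, 9, -9, 0, 2] → min -9
[9, -9, 0, 2, -5] → min -9
[-9, 0, 2, -5, 0] → min -9
[0, 2, -5, 0, -1] → min -5
[2, -5, 0, -1, 12] → min -5
[-5, 0, -1, 12, 5] → min -5

-9, -9, -9, -5, -5, -5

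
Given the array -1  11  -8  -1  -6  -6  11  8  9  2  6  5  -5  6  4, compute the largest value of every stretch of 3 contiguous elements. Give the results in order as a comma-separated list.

11, 11, -1, -1, 11, 11, 11, 9, 9, 6, 6, 6, 6

-1 11 -8 → max 11
11 -8 -1 → max 11
-8 -1 -6 → max -1
-1 -6 -6 → max -1
-6 -6 11 → max 11
-6 11 8 → max 11
11 8 9 → max 11
8 9 2 → max 9
9 2 6 → max 9
2 6 5 → max 6
6 5 -5 → max 6
5 -5 6 → max 6
-5 6 4 → max 6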